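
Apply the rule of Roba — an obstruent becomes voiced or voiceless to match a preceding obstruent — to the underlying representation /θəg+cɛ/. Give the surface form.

/c/ is a voiceless palatal stop. The preceding trigger /g/ is voiced, so /c/ must become voiced as well.
A voiced palatal stop is [ɟ], so the surface segment is [ɟ].

[θəgɟɛ]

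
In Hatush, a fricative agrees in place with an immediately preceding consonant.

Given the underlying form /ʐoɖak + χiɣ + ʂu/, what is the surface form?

[ʐoɖakxiɣxu]

The rule targets /χ/ (voiceless uvular fricative), which sits after the trigger /k/ (velar).
Changing only its place to velar gives [x] — the voiceless velar fricative.
The same rule applies at the second boundary: /ʂ/ → [x] next to /ɣ/.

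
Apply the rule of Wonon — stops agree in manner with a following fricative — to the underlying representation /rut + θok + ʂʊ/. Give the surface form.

[rusθoxʂʊ]

/t/ is a voiceless alveolar stop. The following trigger /θ/ is a fricative, so /t/ must become a fricative as well.
The voiceless alveolar fricative is [s], so /t/ → [s].
At the second juncture, /k/ likewise becomes [x] adjacent to /ʂ/.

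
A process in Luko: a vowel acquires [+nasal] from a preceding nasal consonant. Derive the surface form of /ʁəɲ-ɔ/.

[ʁəɲɔ̃]

/ɔ/ sits next to the nasal /ɲ/ and is therefore nasalised to [ɔ̃].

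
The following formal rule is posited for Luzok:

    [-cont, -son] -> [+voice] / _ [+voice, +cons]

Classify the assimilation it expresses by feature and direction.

regressive voicing assimilation

The target ([-cont, -son], stops) acquires [+voice] next to a voiced consonant ([+voice, +cons]) — it takes on the voicing of its neighbour, so the feature that spreads is voicing.
The conditioning segment sits to the right of the focus bar, meaning the trigger follows the segment that changes — regressive assimilation.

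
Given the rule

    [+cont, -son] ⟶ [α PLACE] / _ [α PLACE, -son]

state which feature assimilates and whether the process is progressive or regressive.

regressive place assimilation

The shared variable α links the value of the place features (abbreviated [PLACE]) on the target to the same value on the neighbouring segment, so place is the feature that assimilates.
Since the environment is written after the underscore, the trigger follows the target; the direction is regressive.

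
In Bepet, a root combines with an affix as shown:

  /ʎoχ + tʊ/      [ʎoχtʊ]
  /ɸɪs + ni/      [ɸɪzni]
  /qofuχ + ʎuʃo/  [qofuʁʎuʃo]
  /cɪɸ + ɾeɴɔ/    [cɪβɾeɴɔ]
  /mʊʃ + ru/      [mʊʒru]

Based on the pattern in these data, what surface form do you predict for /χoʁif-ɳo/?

[χoʁivɳo]

The data show regressive voicing assimilation: /s/ → [z] before /n/; /χ/ → [ʁ] before /ʎ/; /ɸ/ → [β] before /ɾ/; /ʃ/ → [ʒ] before /r/. In each pair only voicing changes, matching the following consonant, while place and manner stay constant.
Nothing changes in [ʎoχtʊ]: there the adjacent consonants already agree in voicing (/χ/ and /t/ are both voiceless), so this form is consistent with the same rule.
The rule targets /f/ (voiceless labiodental fricative), which sits before the trigger /ɳ/ (voiced).
A voiced labiodental fricative is [v], so the surface segment is [v].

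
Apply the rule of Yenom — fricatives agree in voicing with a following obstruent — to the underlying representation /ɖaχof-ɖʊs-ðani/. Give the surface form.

[ɖaχovɖʊzðani]

The rule targets /f/ (voiceless labiodental fricative), which sits before the trigger /ɖ/ (voiced).
A voiced labiodental fricative is [v], so the surface segment is [v].
At the second juncture, /s/ likewise becomes [z] adjacent to /ð/.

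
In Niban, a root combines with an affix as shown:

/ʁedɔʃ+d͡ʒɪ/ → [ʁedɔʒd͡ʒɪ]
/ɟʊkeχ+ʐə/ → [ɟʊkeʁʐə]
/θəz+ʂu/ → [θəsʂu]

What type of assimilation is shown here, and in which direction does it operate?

Comparing underlying and surface forms, /ʃ/ → [ʒ] is the alternation; the neighbouring /d͡ʒ/ is constant.
/ʃ/ is voiceless while /d͡ʒ/ is voiced; the output [ʒ] is voiced, matching the trigger — so the feature that spreads is voicing.
Place and manner are unchanged, so the assimilation is partial, not total.
Checking the remaining alternations: /χ/ → [ʁ] before /ʐ/ (voiceless → voiced, matching voiced); /z/ → [s] before /ʂ/ (voiced → voiceless, matching voiceless) — only voicing changes, and always toward the following segment.
The trigger is the following segment, so the direction is regressive (anticipatory).

regressive voicing assimilation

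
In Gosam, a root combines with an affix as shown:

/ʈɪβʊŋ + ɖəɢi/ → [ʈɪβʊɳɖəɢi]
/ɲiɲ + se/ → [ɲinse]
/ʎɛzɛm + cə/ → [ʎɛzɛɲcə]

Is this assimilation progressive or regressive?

regressive

Comparing underlying and surface forms, /ŋ/ → [ɳ] is the alternation; the neighbouring /ɖ/ is constant.
The change velar → retroflex matches the place of the following /ɖ/, identifying this as place assimilation.
The same holds elsewhere in the data: /ɲ/ → [n] before /s/ (palatal → alveolar, matching alveolar); /m/ → [ɲ] before /c/ (bilabial → palatal, matching palatal) — only place changes, and always toward the following segment.
Since the segment that changes precedes the conditioning segment, the assimilation is regressive.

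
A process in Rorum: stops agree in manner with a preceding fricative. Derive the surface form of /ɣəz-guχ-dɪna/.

/g/ is a voiced velar stop. The preceding trigger /z/ is a fricative, so /g/ must become a fricative as well.
Changing only its manner to fricative gives [ɣ] — the voiced velar fricative.
At the second juncture, /d/ likewise becomes [z] adjacent to /χ/.

[ɣəzɣuχzɪna]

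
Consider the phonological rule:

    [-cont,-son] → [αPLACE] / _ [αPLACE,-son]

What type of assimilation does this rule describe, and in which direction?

regressive place assimilation

The shared variable α links the value of the place features (abbreviated [PLACE]) on the target to the same value on the neighbouring segment, so place is the feature that assimilates.
Since the environment is written after the underscore, the trigger follows the target; the direction is regressive.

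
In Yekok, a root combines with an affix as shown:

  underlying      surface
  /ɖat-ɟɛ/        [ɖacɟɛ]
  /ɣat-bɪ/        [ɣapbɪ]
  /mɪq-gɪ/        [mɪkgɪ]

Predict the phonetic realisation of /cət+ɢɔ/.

[cəqɢɔ]

The data show regressive place assimilation: /t/ → [c] before /ɟ/; /t/ → [p] before /b/; /q/ → [k] before /g/. In each pair only place changes, matching the following consonant, while manner and voice stay constant.
The rule targets /t/ (voiceless alveolar stop), which sits before the trigger /ɢ/ (uvular).
A voiceless uvular stop is [q], so the surface segment is [q].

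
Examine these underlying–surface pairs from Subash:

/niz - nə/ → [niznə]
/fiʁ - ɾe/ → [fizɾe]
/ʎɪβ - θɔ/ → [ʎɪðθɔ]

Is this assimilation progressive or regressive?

Comparing underlying and surface forms, /ʁ/ → [z] is the alternation; the neighbouring /ɾ/ is constant.
The change uvular → alveolar matches the place of the following /ɾ/, identifying this as place assimilation.
The same holds elsewhere in the data: /β/ → [ð] before /θ/ (bilabial → dental, matching dental) — only place changes, and always toward the following segment.
Nothing changes in [niznə]: there the adjacent consonants already agree in place (/z/ and /n/ are both alveolar), so this form is consistent with the same rule.
The trigger is the following segment, so the direction is regressive (anticipatory).

regressive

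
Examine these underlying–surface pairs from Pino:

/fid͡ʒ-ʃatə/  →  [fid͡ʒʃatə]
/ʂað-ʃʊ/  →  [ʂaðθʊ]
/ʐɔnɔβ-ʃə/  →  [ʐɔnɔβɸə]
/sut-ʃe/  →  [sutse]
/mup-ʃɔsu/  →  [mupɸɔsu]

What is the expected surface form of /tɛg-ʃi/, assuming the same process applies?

The data show progressive place assimilation: /ʃ/ → [θ] after /ð/; /ʃ/ → [ɸ] after /β/; /ʃ/ → [s] after /t/; /ʃ/ → [ɸ] after /p/. In each pair only place changes, matching the preceding consonant, while manner and voice stay constant.
Nothing changes in [fid͡ʒʃatə]: there the adjacent consonants already agree in place (/ʃ/ and /d͡ʒ/ are both postalveolar), so this form is consistent with the same rule.
/ʃ/ is a voiceless postalveolar fricative. The preceding trigger /g/ is velar, so /ʃ/ must become velar as well.
Changing only its place to velar gives [x] — the voiceless velar fricative.

[tɛgxi]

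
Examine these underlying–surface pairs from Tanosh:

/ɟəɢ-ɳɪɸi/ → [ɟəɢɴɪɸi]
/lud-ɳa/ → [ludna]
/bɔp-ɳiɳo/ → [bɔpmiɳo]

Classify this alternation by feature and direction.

Underlying /ɳ/ is realised as [ɴ] next to /ɢ/; /ɢ/ itself does not change.
The change retroflex → uvular matches the place of the preceding /ɢ/, identifying this as place assimilation.
Manner and voice are unchanged, so the assimilation is partial, not total.
The same holds elsewhere in the data: /ɳ/ → [n] after /d/ (retroflex → alveolar, matching alveolar); /ɳ/ → [m] after /p/ (retroflex → bilabial, matching bilabial) — only place changes, and always toward the preceding segment.
Since the segment that changes follows the conditioning segment, the assimilation is progressive.

progressive place assimilation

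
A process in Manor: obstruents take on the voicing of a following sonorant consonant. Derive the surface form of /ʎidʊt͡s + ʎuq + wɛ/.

/t͡s/ is a voiceless alveolar affricate. The following trigger /ʎ/ is voiced, so /t͡s/ must become voiced as well.
Changing only its voicing to voiced gives [d͡z] — the voiced alveolar affricate.
The same rule applies at the second boundary: /q/ → [ɢ] next to /w/.

[ʎidʊd͡zʎuɢwɛ]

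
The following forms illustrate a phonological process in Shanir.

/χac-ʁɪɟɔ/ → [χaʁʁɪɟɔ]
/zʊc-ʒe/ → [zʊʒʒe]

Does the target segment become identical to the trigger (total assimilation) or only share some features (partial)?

The segment that alternates is /c/, which surfaces as [ʁ] when adjacent to /ʁ/.
The output [ʁ] is identical to the trigger /ʁ/ — every feature (place, manner, voicing) has been copied — so this is total assimilation.
The remaining alternation confirms this: /c/ → [ʒ] before /ʒ/ — in each case the output is a copy of the following consonant.

total assimilation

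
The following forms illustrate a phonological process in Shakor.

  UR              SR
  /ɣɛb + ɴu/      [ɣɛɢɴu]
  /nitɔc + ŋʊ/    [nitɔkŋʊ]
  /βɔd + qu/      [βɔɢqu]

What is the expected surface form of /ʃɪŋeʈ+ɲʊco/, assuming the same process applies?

[ʃɪŋecɲʊco]

The data show regressive place assimilation: /b/ → [ɢ] before /ɴ/; /c/ → [k] before /ŋ/; /d/ → [ɢ] before /q/. In each pair only place changes, matching the following consonant, while manner and voice stay constant.
The rule targets /ʈ/ (voiceless retroflex stop), which sits before the trigger /ɲ/ (palatal).
A voiceless palatal stop is [c], so the surface segment is [c].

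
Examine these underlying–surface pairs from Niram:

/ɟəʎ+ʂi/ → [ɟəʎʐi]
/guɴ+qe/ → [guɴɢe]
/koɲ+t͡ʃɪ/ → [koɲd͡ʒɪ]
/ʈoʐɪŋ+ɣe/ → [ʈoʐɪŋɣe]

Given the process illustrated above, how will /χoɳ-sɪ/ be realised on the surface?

The data show progressive voicing assimilation: /ʂ/ → [ʐ] after /ʎ/; /q/ → [ɢ] after /ɴ/; /t͡ʃ/ → [d͡ʒ] after /ɲ/. In each pair only voicing changes, matching the preceding consonant, while place and manner stay constant.
Nothing changes in [ʈoʐɪŋɣe]: there the adjacent consonants already agree in voicing (/ɣ/ and /ŋ/ are both voiced), so this form is consistent with the same rule.
/s/ is a voiceless alveolar fricative. The preceding trigger /ɳ/ is voiced, so /s/ must become voiced as well.
Changing only its voicing to voiced gives [z] — the voiced alveolar fricative.

[χoɳzɪ]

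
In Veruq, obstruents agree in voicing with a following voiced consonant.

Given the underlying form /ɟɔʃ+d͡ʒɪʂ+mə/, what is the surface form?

[ɟɔʒd͡ʒɪʐmə]

The rule targets /ʃ/ (voiceless postalveolar fricative), which sits before the trigger /d͡ʒ/ (voiced).
The voiced postalveolar fricative is [ʒ], so /ʃ/ → [ʒ].
At the second juncture, /ʂ/ likewise becomes [ʐ] adjacent to /m/.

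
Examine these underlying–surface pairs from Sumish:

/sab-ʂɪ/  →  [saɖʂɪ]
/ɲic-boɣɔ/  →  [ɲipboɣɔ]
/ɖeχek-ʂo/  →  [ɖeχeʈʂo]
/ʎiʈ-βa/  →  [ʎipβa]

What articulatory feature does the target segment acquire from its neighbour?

place

The segment that alternates is /b/, which surfaces as [ɖ] when adjacent to /ʂ/.
The change bilabial → retroflex matches the place of the following /ʂ/, identifying this as place assimilation.
The same holds elsewhere in the data: /c/ → [p] before /b/ (palatal → bilabial, matching bilabial); /k/ → [ʈ] before /ʂ/ (velar → retroflex, matching retroflex); /ʈ/ → [p] before /β/ (retroflex → bilabial, matching bilabial) — only place changes, and always toward the following segment.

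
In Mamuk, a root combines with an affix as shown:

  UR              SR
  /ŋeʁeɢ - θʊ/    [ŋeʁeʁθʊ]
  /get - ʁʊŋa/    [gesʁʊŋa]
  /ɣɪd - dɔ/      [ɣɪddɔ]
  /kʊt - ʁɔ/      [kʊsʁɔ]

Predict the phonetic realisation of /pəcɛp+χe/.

The data show regressive manner assimilation: /ɢ/ → [ʁ] before /θ/; /t/ → [s] before /ʁ/. In each pair only manner changes, matching the following consonant, while place and voice stay constant.
Nothing changes in [ɣɪddɔ]: there the adjacent consonants already agree in manner (/d/ and /d/ are both stops), so this form is consistent with the same rule.
/p/ is a voiceless bilabial stop. The following trigger /χ/ is a fricative, so /p/ must become a fricative as well.
A voiceless bilabial fricative is [ɸ], so the surface segment is [ɸ].

[pəcɛɸχe]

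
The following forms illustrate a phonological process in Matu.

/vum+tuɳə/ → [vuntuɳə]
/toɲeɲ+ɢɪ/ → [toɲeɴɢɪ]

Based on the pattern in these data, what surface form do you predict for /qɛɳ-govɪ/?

[qɛŋgovɪ]

The data show regressive place assimilation: /m/ → [n] before /t/; /ɲ/ → [ɴ] before /ɢ/. In each pair only place changes, matching the following consonant, while manner and voice stay constant.
/ɳ/ is a voiced retroflex nasal. The following trigger /g/ is velar, so /ɳ/ must become velar as well.
A voiced velar nasal is [ŋ], so the surface segment is [ŋ].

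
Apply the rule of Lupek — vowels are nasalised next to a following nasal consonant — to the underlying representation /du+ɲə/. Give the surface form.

[dũɲə]

The vowel /u/ is adjacent to the following nasal /ɲ/, so it acquires [+nasal] and surfaces as [ũ].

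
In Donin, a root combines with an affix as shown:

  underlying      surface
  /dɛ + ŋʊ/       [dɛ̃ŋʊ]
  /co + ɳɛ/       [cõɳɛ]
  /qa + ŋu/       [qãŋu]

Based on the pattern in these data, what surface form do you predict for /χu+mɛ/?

[χũmɛ]

The data show regressive nasality assimilation (vowel nasalisation): /ɛ/ → [ɛ̃] before /ŋ/; /o/ → [õ] before /ɳ/; /a/ → [ã] before /ŋ/ — a vowel is nasalised by an immediately following nasal consonant.
/u/ sits next to the nasal /m/ and is therefore nasalised to [ũ].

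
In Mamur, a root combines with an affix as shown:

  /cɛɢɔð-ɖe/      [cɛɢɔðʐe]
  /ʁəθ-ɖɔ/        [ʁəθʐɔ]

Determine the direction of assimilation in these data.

progressive

Comparing underlying and surface forms, /ɖ/ → [ʐ] is the alternation; the neighbouring /ð/ is constant.
The change stop → fricative matches the manner of the preceding /ð/, identifying this as manner assimilation.
The same holds elsewhere in the data: /ɖ/ → [ʐ] after /θ/ (stop → fricative, matching a fricative) — only manner changes, and always toward the preceding segment.
The trigger is the preceding segment, so the direction is progressive (perseverative).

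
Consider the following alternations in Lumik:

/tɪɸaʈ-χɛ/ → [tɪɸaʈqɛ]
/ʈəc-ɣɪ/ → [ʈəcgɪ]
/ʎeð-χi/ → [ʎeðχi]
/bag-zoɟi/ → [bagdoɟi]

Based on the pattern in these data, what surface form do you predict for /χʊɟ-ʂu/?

[χʊɟʈu]

The data show progressive manner assimilation: /χ/ → [q] after /ʈ/; /ɣ/ → [g] after /c/; /z/ → [d] after /g/. In each pair only manner changes, matching the preceding consonant, while place and voice stay constant.
Nothing changes in [ʎeðχi]: there the adjacent consonants already agree in manner (/χ/ and /ð/ are both fricatives), so this form is consistent with the same rule.
/ʂ/ is a voiceless retroflex fricative. The preceding trigger /ɟ/ is a stop, so /ʂ/ must become a stop as well.
A voiceless retroflex stop is [ʈ], so the surface segment is [ʈ].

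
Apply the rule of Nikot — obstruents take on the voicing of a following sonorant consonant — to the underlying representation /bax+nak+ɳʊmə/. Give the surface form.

[baɣnagɳʊmə]

/x/ is a voiceless velar fricative. The following trigger /n/ is voiced, so /x/ must become voiced as well.
Changing only its voicing to voiced gives [ɣ] — the voiced velar fricative.
The same rule applies at the second boundary: /k/ → [g] next to /ɳ/.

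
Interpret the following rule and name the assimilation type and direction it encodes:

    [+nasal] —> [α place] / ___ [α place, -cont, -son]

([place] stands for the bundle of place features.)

regressive place assimilation

The rule copies the place features (abbreviated [place]) from the environment onto the target, so the assimilating feature is place.
Since the environment is written after the underscore, the trigger follows the target; the direction is regressive.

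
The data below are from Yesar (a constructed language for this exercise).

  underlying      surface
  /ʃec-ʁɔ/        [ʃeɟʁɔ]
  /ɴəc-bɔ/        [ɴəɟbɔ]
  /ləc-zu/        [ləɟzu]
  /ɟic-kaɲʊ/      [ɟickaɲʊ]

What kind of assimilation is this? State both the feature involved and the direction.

regressive voicing assimilation

Comparing underlying and surface forms, /c/ → [ɟ] is the alternation; the neighbouring /ʁ/ is constant.
/c/ is voiceless while /ʁ/ is voiced; the output [ɟ] is voiced, matching the trigger — so the feature that spreads is voicing.
Place and manner are unchanged, so the assimilation is partial, not total.
The other alternating forms pattern the same way: /c/ → [ɟ] before /b/ (voiceless → voiced, matching voiced); /c/ → [ɟ] before /z/ (voiceless → voiced, matching voiced) — only voicing changes, and always toward the following segment.
Nothing changes in [ɟickaɲʊ]: there the adjacent consonants already agree in voicing (/c/ and /k/ are both voiceless), so this form is consistent with the same rule.
The trigger is the following segment, so the direction is regressive (anticipatory).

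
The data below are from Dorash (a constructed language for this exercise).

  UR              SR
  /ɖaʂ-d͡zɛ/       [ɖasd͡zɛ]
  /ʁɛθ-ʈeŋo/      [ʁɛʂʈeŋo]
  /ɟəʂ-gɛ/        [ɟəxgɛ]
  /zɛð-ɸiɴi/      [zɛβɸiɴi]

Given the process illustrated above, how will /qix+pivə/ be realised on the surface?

[qiɸpivə]

The data show regressive place assimilation: /ʂ/ → [s] before /d͡z/; /θ/ → [ʂ] before /ʈ/; /ʂ/ → [x] before /g/; /ð/ → [β] before /ɸ/. In each pair only place changes, matching the following consonant, while manner and voice stay constant.
/x/ is a voiceless velar fricative. The following trigger /p/ is bilabial, so /x/ must become bilabial as well.
A voiceless bilabial fricative is [ɸ], so the surface segment is [ɸ].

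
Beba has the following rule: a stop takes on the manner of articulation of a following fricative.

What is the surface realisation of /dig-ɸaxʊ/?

/g/ is a voiced velar stop. The following trigger /ɸ/ is a fricative, so /g/ must become a fricative as well.
A voiced velar fricative is [ɣ], so the surface segment is [ɣ].

[diɣɸaxʊ]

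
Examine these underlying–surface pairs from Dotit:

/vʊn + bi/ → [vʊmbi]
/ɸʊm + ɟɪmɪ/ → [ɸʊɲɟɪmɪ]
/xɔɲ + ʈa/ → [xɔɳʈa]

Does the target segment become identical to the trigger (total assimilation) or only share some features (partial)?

partial assimilation

The segment that alternates is /n/, which surfaces as [m] when adjacent to /b/.
The change alveolar → bilabial matches the place of the following /b/, identifying this as place assimilation.
Manner and voice are unchanged, so the assimilation is partial, not total.
The other alternating forms pattern the same way: /m/ → [ɲ] before /ɟ/ (bilabial → palatal, matching palatal); /ɲ/ → [ɳ] before /ʈ/ (palatal → retroflex, matching retroflex) — only place changes, and always toward the following segment.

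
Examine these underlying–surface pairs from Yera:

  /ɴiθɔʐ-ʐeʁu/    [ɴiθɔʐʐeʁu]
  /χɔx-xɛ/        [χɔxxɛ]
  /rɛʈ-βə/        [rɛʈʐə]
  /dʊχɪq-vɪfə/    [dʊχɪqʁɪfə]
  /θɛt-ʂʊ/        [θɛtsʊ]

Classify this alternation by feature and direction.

Comparing underlying and surface forms, /β/ → [ʐ] is the alternation; the neighbouring /ʈ/ is constant.
The change bilabial → retroflex matches the place of the preceding /ʈ/, identifying this as place assimilation.
Manner and voice are unchanged, so the assimilation is partial, not total.
Checking the remaining alternations: /v/ → [ʁ] after /q/ (labiodental → uvular, matching uvular); /ʂ/ → [s] after /t/ (retroflex → alveolar, matching alveolar) — only place changes, and always toward the preceding segment.
Nothing changes in [ɴiθɔʐʐeʁu], [χɔxxɛ]: there the adjacent consonants already agree in place (/ʐ/ and /ʐ/ are both retroflex; /x/ and /x/ are both velar), so these forms are consistent with the same rule.
Since the segment that changes follows the conditioning segment, the assimilation is progressive.

progressive place assimilation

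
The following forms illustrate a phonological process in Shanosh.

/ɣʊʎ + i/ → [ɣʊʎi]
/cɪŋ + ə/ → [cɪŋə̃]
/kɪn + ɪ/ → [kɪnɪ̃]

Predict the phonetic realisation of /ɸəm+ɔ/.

The data show progressive nasality assimilation (vowel nasalisation): /ə/ → [ə̃] after /ŋ/; /ɪ/ → [ɪ̃] after /n/ — a vowel is nasalised by an immediately preceding nasal consonant.
No change occurs in [ɣʊʎi] because the vowel at the boundary is adjacent to an oral consonant, not a nasal (/i/ next to /ʎ/).
/ɔ/ sits next to the nasal /m/ and is therefore nasalised to [ɔ̃].

[ɸəmɔ̃]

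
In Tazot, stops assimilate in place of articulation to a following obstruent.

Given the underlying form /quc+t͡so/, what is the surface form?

[qutt͡so]

The rule targets /c/ (voiceless palatal stop), which sits before the trigger /t͡s/ (alveolar).
The voiceless alveolar stop is [t], so /c/ → [t].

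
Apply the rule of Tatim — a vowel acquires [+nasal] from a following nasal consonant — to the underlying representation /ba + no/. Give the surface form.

[bãno]

/a/ sits next to the nasal /n/ and is therefore nasalised to [ã].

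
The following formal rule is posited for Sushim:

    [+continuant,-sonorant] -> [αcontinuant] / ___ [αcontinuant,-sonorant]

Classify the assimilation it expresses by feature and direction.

The shared variable α links the value of [continuant] on the target to that of the neighbouring obstruent. [continuant] distinguishes stops from fricatives — a manner-of-articulation feature — so this is manner assimilation.
Since the environment is written after the underscore, the trigger follows the target; the direction is regressive.

regressive manner assimilation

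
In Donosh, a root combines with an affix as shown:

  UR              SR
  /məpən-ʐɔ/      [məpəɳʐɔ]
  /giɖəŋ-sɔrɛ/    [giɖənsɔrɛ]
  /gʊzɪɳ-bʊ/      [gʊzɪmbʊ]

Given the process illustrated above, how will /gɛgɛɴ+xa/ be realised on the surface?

The data show regressive place assimilation: /n/ → [ɳ] before /ʐ/; /ŋ/ → [n] before /s/; /ɳ/ → [m] before /b/. In each pair only place changes, matching the following consonant, while manner and voice stay constant.
/ɴ/ is a voiced uvular nasal. The following trigger /x/ is velar, so /ɴ/ must become velar as well.
A voiced velar nasal is [ŋ], so the surface segment is [ŋ].

[gɛgɛŋxa]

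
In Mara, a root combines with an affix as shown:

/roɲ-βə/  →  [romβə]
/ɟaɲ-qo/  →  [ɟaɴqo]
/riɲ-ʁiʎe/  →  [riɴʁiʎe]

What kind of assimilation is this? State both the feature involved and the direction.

The segment that alternates is /ɲ/, which surfaces as [m] when adjacent to /β/.
The change palatal → bilabial matches the place of the following /β/, identifying this as place assimilation.
Manner and voice are unchanged, so the assimilation is partial, not total.
The same holds elsewhere in the data: /ɲ/ → [ɴ] before /q/ (palatal → uvular, matching uvular); /ɲ/ → [ɴ] before /ʁ/ (palatal → uvular, matching uvular) — only place changes, and always toward the following segment.
The trigger is the following segment, so the direction is regressive (anticipatory).

regressive place assimilation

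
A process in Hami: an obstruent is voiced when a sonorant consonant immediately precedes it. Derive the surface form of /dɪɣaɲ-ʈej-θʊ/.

[dɪɣaɲɖejðʊ]

The rule targets /ʈ/ (voiceless retroflex stop), which sits after the trigger /ɲ/ (voiced).
The voiced retroflex stop is [ɖ], so /ʈ/ → [ɖ].
At the second juncture, /θ/ likewise becomes [ð] adjacent to /j/.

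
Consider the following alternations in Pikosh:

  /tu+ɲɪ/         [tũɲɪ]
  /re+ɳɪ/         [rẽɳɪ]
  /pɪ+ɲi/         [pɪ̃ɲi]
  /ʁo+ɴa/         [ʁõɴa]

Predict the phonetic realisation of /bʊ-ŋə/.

[bʊ̃ŋə]

The data show regressive nasality assimilation (vowel nasalisation): /u/ → [ũ] before /ɲ/; /e/ → [ẽ] before /ɳ/; /ɪ/ → [ɪ̃] before /ɲ/; /o/ → [õ] before /ɴ/ — a vowel is nasalised by an immediately following nasal consonant.
The vowel /ʊ/ is adjacent to the following nasal /ŋ/, so it acquires [+nasal] and surfaces as [ʊ̃].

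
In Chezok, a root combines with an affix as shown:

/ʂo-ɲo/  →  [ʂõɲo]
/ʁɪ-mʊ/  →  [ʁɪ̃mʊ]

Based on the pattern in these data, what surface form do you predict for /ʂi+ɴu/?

The data show regressive nasality assimilation (vowel nasalisation): /o/ → [õ] before /ɲ/; /ɪ/ → [ɪ̃] before /m/ — a vowel is nasalised by an immediately following nasal consonant.
/i/ sits next to the nasal /ɴ/ and is therefore nasalised to [ĩ].

[ʂĩɴu]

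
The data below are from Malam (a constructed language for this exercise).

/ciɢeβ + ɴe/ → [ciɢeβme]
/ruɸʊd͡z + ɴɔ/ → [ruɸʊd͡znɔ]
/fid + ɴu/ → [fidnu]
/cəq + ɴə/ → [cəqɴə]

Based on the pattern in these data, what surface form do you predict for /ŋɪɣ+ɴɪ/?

[ŋɪɣŋɪ]

The data show progressive place assimilation: /ɴ/ → [m] after /β/; /ɴ/ → [n] after /d͡z/; /ɴ/ → [n] after /d/. In each pair only place changes, matching the preceding consonant, while manner and voice stay constant.
Nothing changes in [cəqɴə]: there the adjacent consonants already agree in place (/ɴ/ and /q/ are both uvular), so this form is consistent with the same rule.
/ɴ/ is a voiced uvular nasal. The preceding trigger /ɣ/ is velar, so /ɴ/ must become velar as well.
The voiced velar nasal is [ŋ], so /ɴ/ → [ŋ].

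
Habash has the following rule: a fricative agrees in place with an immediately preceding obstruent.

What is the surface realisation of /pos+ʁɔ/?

[poszɔ]

/ʁ/ is a voiced uvular fricative. The preceding trigger /s/ is alveolar, so /ʁ/ must become alveolar as well.
A voiced alveolar fricative is [z], so the surface segment is [z].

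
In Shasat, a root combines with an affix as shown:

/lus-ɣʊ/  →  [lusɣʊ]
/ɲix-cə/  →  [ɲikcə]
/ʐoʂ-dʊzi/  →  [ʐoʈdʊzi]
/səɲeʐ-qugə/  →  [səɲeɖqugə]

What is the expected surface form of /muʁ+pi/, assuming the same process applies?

The data show regressive manner assimilation: /x/ → [k] before /c/; /ʂ/ → [ʈ] before /d/; /ʐ/ → [ɖ] before /q/. In each pair only manner changes, matching the following consonant, while place and voice stay constant.
Nothing changes in [lusɣʊ]: there the adjacent consonants already agree in manner (/s/ and /ɣ/ are both fricatives), so this form is consistent with the same rule.
The rule targets /ʁ/ (voiced uvular fricative), which sits before the trigger /p/ (stop).
Changing only its manner to stop gives [ɢ] — the voiced uvular stop.

[muɢpi]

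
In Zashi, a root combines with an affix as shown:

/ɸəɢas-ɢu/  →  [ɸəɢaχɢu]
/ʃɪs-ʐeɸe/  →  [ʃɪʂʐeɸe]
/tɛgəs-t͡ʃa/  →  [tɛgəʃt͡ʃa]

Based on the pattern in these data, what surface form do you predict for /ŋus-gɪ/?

[ŋuxgɪ]

The data show regressive place assimilation: /s/ → [χ] before /ɢ/; /s/ → [ʂ] before /ʐ/; /s/ → [ʃ] before /t͡ʃ/. In each pair only place changes, matching the following consonant, while manner and voice stay constant.
The rule targets /s/ (voiceless alveolar fricative), which sits before the trigger /g/ (velar).
Changing only its place to velar gives [x] — the voiceless velar fricative.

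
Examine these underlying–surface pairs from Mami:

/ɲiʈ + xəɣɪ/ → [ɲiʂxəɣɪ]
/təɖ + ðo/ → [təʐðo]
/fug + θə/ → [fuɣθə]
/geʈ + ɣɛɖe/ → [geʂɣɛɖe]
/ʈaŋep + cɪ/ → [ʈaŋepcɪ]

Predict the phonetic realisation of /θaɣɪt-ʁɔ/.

The data show regressive manner assimilation: /ʈ/ → [ʂ] before /x/; /ɖ/ → [ʐ] before /ð/; /g/ → [ɣ] before /θ/; /ʈ/ → [ʂ] before /ɣ/. In each pair only manner changes, matching the following consonant, while place and voice stay constant.
No alternation appears in [ʈaŋepcɪ]: there the adjacent consonants already agree in manner (/p/ and /c/ are both stops), so this form is consistent with the same rule.
The rule targets /t/ (voiceless alveolar stop), which sits before the trigger /ʁ/ (fricative).
Changing only its manner to fricative gives [s] — the voiceless alveolar fricative.

[θaɣɪsʁɔ]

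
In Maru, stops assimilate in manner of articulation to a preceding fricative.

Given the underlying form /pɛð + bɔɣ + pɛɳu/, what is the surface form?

The rule targets /b/ (voiced bilabial stop), which sits after the trigger /ð/ (fricative).
A voiced bilabial fricative is [β], so the surface segment is [β].
At the second juncture, /p/ likewise becomes [ɸ] adjacent to /ɣ/.

[pɛðβɔɣɸɛɳu]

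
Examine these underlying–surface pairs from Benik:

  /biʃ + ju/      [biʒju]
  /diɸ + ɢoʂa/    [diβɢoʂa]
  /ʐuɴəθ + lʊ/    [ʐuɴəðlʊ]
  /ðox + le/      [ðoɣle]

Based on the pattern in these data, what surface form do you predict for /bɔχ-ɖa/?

The data show regressive voicing assimilation: /ʃ/ → [ʒ] before /j/; /ɸ/ → [β] before /ɢ/; /θ/ → [ð] before /l/; /x/ → [ɣ] before /l/. In each pair only voicing changes, matching the following consonant, while place and manner stay constant.
The rule targets /χ/ (voiceless uvular fricative), which sits before the trigger /ɖ/ (voiced).
Changing only its voicing to voiced gives [ʁ] — the voiced uvular fricative.

[bɔʁɖa]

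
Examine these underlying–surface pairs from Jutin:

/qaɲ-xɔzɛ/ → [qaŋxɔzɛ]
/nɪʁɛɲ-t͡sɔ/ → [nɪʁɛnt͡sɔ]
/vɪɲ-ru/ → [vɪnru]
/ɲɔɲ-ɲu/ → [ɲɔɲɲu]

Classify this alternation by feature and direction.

regressive place assimilation

Underlying /ɲ/ is realised as [ŋ] next to /x/; /x/ itself does not change.
The change palatal → velar matches the place of the following /x/, identifying this as place assimilation.
Manner and voice are unchanged, so the assimilation is partial, not total.
The same holds elsewhere in the data: /ɲ/ → [n] before /t͡s/ (palatal → alveolar, matching alveolar); /ɲ/ → [n] before /r/ (palatal → alveolar, matching alveolar) — only place changes, and always toward the following segment.
No alternation appears in [ɲɔɲɲu]: there the adjacent consonants already agree in place (/ɲ/ and /ɲ/ are both palatal), so this form is consistent with the same rule.
The trigger is the following segment, so the direction is regressive (anticipatory).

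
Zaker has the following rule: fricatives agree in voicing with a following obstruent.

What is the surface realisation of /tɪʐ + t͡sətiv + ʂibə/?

[tɪʂt͡sətifʂibə]

The rule targets /ʐ/ (voiced retroflex fricative), which sits before the trigger /t͡s/ (voiceless).
The voiceless retroflex fricative is [ʂ], so /ʐ/ → [ʂ].
At the second juncture, /v/ likewise becomes [f] adjacent to /ʂ/.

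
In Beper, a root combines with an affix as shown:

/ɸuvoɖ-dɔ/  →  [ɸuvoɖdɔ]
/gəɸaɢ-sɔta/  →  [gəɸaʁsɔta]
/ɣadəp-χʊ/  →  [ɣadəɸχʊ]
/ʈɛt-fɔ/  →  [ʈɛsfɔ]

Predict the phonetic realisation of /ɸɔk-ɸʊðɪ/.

[ɸɔxɸʊðɪ]

The data show regressive manner assimilation: /ɢ/ → [ʁ] before /s/; /p/ → [ɸ] before /χ/; /t/ → [s] before /f/. In each pair only manner changes, matching the following consonant, while place and voice stay constant.
Nothing changes in [ɸuvoɖdɔ]: there the adjacent consonants already agree in manner (/ɖ/ and /d/ are both stops), so this form is consistent with the same rule.
The rule targets /k/ (voiceless velar stop), which sits before the trigger /ɸ/ (fricative).
A voiceless velar fricative is [x], so the surface segment is [x].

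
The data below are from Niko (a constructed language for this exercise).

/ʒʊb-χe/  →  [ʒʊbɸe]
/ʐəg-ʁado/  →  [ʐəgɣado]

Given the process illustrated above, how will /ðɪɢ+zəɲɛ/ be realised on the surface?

[ðɪɢʁəɲɛ]

The data show progressive place assimilation: /χ/ → [ɸ] after /b/; /ʁ/ → [ɣ] after /g/. In each pair only place changes, matching the preceding consonant, while manner and voice stay constant.
/z/ is a voiced alveolar fricative. The preceding trigger /ɢ/ is uvular, so /z/ must become uvular as well.
Changing only its place to uvular gives [ʁ] — the voiced uvular fricative.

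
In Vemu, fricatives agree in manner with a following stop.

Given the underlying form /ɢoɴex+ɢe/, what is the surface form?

[ɢoɴekɢe]

The rule targets /x/ (voiceless velar fricative), which sits before the trigger /ɢ/ (stop).
Changing only its manner to stop gives [k] — the voiceless velar stop.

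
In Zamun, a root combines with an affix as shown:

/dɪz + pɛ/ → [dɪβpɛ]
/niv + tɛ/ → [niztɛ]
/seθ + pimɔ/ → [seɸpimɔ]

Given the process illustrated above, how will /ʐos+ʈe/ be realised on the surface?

[ʐoʂʈe]

The data show regressive place assimilation: /z/ → [β] before /p/; /v/ → [z] before /t/; /θ/ → [ɸ] before /p/. In each pair only place changes, matching the following consonant, while manner and voice stay constant.
/s/ is a voiceless alveolar fricative. The following trigger /ʈ/ is retroflex, so /s/ must become retroflex as well.
The voiceless retroflex fricative is [ʂ], so /s/ → [ʂ].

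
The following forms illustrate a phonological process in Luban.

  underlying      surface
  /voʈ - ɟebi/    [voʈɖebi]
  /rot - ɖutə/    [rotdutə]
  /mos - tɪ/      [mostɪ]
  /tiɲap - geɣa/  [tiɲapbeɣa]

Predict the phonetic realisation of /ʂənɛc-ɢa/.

[ʂənɛcɟa]

The data show progressive place assimilation: /ɟ/ → [ɖ] after /ʈ/; /ɖ/ → [d] after /t/; /g/ → [b] after /p/. In each pair only place changes, matching the preceding consonant, while manner and voice stay constant.
No alternation appears in [mostɪ]: there the adjacent consonants already agree in place (/t/ and /s/ are both alveolar), so this form is consistent with the same rule.
The rule targets /ɢ/ (voiced uvular stop), which sits after the trigger /c/ (palatal).
The voiced palatal stop is [ɟ], so /ɢ/ → [ɟ].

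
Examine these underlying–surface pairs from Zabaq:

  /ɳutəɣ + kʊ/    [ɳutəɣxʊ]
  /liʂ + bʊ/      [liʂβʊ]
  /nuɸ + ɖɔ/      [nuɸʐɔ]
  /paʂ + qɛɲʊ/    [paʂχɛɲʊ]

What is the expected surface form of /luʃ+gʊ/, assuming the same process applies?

The data show progressive manner assimilation: /k/ → [x] after /ɣ/; /b/ → [β] after /ʂ/; /ɖ/ → [ʐ] after /ɸ/; /q/ → [χ] after /ʂ/. In each pair only manner changes, matching the preceding consonant, while place and voice stay constant.
/g/ is a voiced velar stop. The preceding trigger /ʃ/ is a fricative, so /g/ must become a fricative as well.
A voiced velar fricative is [ɣ], so the surface segment is [ɣ].

[luʃɣʊ]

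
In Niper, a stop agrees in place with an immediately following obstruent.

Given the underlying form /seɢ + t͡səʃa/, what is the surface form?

The rule targets /ɢ/ (voiced uvular stop), which sits before the trigger /t͡s/ (alveolar).
Changing only its place to alveolar gives [d] — the voiced alveolar stop.

[sedt͡səʃa]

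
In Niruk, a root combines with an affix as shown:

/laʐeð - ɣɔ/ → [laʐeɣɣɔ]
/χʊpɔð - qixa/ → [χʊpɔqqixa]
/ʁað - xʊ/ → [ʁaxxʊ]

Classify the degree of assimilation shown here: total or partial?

Underlying /ð/ is realised as [q] next to /q/; /q/ itself does not change.
The output [q] is identical to the trigger /q/ — every feature (place, manner, voicing) has been copied — so this is total assimilation.
The remaining alternations confirm this: /ð/ → [ɣ] before /ɣ/; /ð/ → [x] before /x/ — in each case the output is a copy of the following consonant.

total assimilation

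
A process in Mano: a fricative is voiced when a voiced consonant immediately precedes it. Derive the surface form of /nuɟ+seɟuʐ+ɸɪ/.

[nuɟzeɟuʐβɪ]

The rule targets /s/ (voiceless alveolar fricative), which sits after the trigger /ɟ/ (voiced).
The voiced alveolar fricative is [z], so /s/ → [z].
The same rule applies at the second boundary: /ɸ/ → [β] next to /ʐ/.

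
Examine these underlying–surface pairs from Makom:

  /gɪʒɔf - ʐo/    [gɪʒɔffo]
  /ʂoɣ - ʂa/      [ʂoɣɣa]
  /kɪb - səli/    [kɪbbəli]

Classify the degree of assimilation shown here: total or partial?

The segment that alternates is /ʐ/, which surfaces as [f] when adjacent to /f/.
The output [f] is identical to the trigger /f/ — every feature (place, manner, voicing) has been copied — so this is total assimilation.
The remaining alternations confirm this: /ʂ/ → [ɣ] after /ɣ/; /s/ → [b] after /b/ — in each case the output is a copy of the preceding consonant.

total assimilation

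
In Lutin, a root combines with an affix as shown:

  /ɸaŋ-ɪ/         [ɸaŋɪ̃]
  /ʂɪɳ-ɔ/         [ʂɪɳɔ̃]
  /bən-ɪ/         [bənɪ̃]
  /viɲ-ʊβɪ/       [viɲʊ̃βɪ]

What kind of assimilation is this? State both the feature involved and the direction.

The vowel /ɪ/ surfaces as nasalised [ɪ̃] next to the preceding nasal /ŋ/ — it has acquired the [+nasal] feature of its neighbour.
Likewise in the remaining data: /ɔ/ → [ɔ̃] after /ɳ/; /ɪ/ → [ɪ̃] after /n/; /ʊ/ → [ʊ̃] after /ɲ/ — each time a vowel is nasalised next to a preceding nasal.
Because the conditioning nasal is to the left of the vowel that changes, the process is progressive (perseverative).

progressive nasality assimilation (vowel nasalisation)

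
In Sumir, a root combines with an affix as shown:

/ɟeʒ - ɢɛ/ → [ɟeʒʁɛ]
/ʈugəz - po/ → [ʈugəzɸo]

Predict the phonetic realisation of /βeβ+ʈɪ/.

[βeβʂɪ]

The data show progressive manner assimilation: /ɢ/ → [ʁ] after /ʒ/; /p/ → [ɸ] after /z/. In each pair only manner changes, matching the preceding consonant, while place and voice stay constant.
/ʈ/ is a voiceless retroflex stop. The preceding trigger /β/ is a fricative, so /ʈ/ must become a fricative as well.
The voiceless retroflex fricative is [ʂ], so /ʈ/ → [ʂ].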